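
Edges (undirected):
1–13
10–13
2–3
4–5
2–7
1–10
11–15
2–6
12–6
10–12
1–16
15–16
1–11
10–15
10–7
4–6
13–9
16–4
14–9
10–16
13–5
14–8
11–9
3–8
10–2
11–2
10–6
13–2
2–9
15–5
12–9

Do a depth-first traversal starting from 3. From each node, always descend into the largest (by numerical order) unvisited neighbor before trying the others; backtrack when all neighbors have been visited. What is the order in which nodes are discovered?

3, 8, 14, 9, 13, 10, 16, 15, 11, 2, 7, 6, 12, 4, 5, 1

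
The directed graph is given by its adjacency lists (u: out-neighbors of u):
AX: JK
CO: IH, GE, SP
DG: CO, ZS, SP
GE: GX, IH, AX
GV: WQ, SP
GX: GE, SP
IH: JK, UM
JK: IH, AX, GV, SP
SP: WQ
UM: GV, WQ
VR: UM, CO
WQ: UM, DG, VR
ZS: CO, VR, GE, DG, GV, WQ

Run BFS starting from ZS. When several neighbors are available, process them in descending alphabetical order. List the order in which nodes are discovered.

ZS → WQ → VR → GV → GE → DG → CO → UM → SP → IH → GX → AX → JK

Visit ZS; enqueue WQ, VR, GV, GE, DG, CO → queue [WQ, VR, GV, GE, DG, CO]
Visit WQ; enqueue UM → queue [VR, GV, GE, DG, CO, UM]
Visit VR → queue [GV, GE, DG, CO, UM]
Visit GV; enqueue SP → queue [GE, DG, CO, UM, SP]
Visit GE; enqueue IH, GX, AX → queue [DG, CO, UM, SP, IH, GX, AX]
Visit DG → queue [CO, UM, SP, IH, GX, AX]
Visit CO → queue [UM, SP, IH, GX, AX]
Visit UM → queue [SP, IH, GX, AX]
Visit SP → queue [IH, GX, AX]
Visit IH; enqueue JK → queue [GX, AX, JK]
Visit GX → queue [AX, JK]
Visit AX → queue [JK]
Visit JK → queue []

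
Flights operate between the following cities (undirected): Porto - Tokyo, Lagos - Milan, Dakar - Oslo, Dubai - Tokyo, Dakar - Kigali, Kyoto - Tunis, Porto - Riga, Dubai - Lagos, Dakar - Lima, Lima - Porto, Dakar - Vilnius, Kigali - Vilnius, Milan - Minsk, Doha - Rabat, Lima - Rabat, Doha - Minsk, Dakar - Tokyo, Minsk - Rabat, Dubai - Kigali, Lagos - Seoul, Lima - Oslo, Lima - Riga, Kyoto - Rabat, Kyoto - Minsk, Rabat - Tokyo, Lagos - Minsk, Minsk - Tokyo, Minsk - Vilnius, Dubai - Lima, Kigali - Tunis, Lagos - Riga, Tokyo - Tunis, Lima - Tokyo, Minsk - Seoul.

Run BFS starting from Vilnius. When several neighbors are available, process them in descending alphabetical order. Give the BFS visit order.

Vilnius → Minsk → Kigali → Dakar → Tokyo → Seoul → Rabat → Milan → Lagos → Kyoto → Doha → Tunis → Dubai → Oslo → Lima → Porto → Riga

Visit Vilnius; enqueue Minsk, Kigali, Dakar → queue [Minsk, Kigali, Dakar]
Visit Minsk; enqueue Tokyo, Seoul, Rabat, Milan, Lagos, Kyoto, Doha → queue [Kigali, Dakar, Tokyo, Seoul, Rabat, Milan, Lagos, Kyoto, Doha]
Visit Kigali; enqueue Tunis, Dubai → queue [Dakar, Tokyo, Seoul, Rabat, Milan, Lagos, Kyoto, Doha, Tunis, Dubai]
Visit Dakar; enqueue Oslo, Lima → queue [Tokyo, Seoul, Rabat, Milan, Lagos, Kyoto, Doha, Tunis, Dubai, Oslo, Lima]
Visit Tokyo; enqueue Porto → queue [Seoul, Rabat, Milan, Lagos, Kyoto, Doha, Tunis, Dubai, Oslo, Lima, Porto]
Visit Seoul → queue [Rabat, Milan, Lagos, Kyoto, Doha, Tunis, Dubai, Oslo, Lima, Porto]
Visit Rabat → queue [Milan, Lagos, Kyoto, Doha, Tunis, Dubai, Oslo, Lima, Porto]
Visit Milan → queue [Lagos, Kyoto, Doha, Tunis, Dubai, Oslo, Lima, Porto]
Visit Lagos; enqueue Riga → queue [Kyoto, Doha, Tunis, Dubai, Oslo, Lima, Porto, Riga]
Visit Kyoto → queue [Doha, Tunis, Dubai, Oslo, Lima, Porto, Riga]
Visit Doha → queue [Tunis, Dubai, Oslo, Lima, Porto, Riga]
Visit Tunis → queue [Dubai, Oslo, Lima, Porto, Riga]
Visit Dubai → queue [Oslo, Lima, Porto, Riga]
Visit Oslo → queue [Lima, Porto, Riga]
Visit Lima → queue [Porto, Riga]
Visit Porto → queue [Riga]
Visit Riga → queue []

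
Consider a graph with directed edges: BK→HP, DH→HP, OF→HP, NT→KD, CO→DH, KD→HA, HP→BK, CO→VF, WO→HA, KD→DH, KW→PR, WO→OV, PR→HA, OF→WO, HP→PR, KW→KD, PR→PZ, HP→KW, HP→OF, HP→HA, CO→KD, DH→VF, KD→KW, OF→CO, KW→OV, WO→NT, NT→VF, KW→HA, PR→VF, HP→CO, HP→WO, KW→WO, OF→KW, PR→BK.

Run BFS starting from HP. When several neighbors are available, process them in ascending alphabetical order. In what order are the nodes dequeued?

HP, BK, CO, HA, KW, OF, PR, WO, DH, KD, VF, OV, PZ, NT

Visit HP; enqueue BK, CO, HA, KW, OF, PR, WO → queue [BK, CO, HA, KW, OF, PR, WO]
Visit BK → queue [CO, HA, KW, OF, PR, WO]
Visit CO; enqueue DH, KD, VF → queue [HA, KW, OF, PR, WO, DH, KD, VF]
Visit HA → queue [KW, OF, PR, WO, DH, KD, VF]
Visit KW; enqueue OV → queue [OF, PR, WO, DH, KD, VF, OV]
Visit OF → queue [PR, WO, DH, KD, VF, OV]
Visit PR; enqueue PZ → queue [WO, DH, KD, VF, OV, PZ]
Visit WO; enqueue NT → queue [DH, KD, VF, OV, PZ, NT]
Visit DH → queue [KD, VF, OV, PZ, NT]
Visit KD → queue [VF, OV, PZ, NT]
Visit VF → queue [OV, PZ, NT]
Visit OV → queue [PZ, NT]
Visit PZ → queue [NT]
Visit NT → queue []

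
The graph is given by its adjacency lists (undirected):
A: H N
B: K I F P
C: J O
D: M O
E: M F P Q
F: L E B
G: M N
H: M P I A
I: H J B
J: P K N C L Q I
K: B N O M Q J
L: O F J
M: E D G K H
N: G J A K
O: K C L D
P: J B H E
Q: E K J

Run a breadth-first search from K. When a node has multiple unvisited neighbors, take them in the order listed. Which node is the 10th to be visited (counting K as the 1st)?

Visit K; enqueue B, N, O, M, Q, J → queue [B, N, O, M, Q, J]
Visit B; enqueue I, F, P → queue [N, O, M, Q, J, I, F, P]
Visit N; enqueue G, A → queue [O, M, Q, J, I, F, P, G, A]
Visit O; enqueue C, L, D → queue [M, Q, J, I, F, P, G, A, C, L, D]
Visit M; enqueue E, H → queue [Q, J, I, F, P, G, A, C, L, D, E, H]
Visit Q → queue [J, I, F, P, G, A, C, L, D, E, H]
Visit J → queue [I, F, P, G, A, C, L, D, E, H]
Visit I → queue [F, P, G, A, C, L, D, E, H]
Visit F → queue [P, G, A, C, L, D, E, H]
Visit P → queue [G, A, C, L, D, E, H]
Visit G → queue [A, C, L, D, E, H]
Visit A → queue [C, L, D, E, H]
Visit C → queue [L, D, E, H]
Visit L → queue [D, E, H]
Visit D → queue [E, H]
Visit E → queue [H]
Visit H → queue []

Visit order: K, B, N, O, M, Q, J, I, F, P, G, A, C, L, D, E, H

P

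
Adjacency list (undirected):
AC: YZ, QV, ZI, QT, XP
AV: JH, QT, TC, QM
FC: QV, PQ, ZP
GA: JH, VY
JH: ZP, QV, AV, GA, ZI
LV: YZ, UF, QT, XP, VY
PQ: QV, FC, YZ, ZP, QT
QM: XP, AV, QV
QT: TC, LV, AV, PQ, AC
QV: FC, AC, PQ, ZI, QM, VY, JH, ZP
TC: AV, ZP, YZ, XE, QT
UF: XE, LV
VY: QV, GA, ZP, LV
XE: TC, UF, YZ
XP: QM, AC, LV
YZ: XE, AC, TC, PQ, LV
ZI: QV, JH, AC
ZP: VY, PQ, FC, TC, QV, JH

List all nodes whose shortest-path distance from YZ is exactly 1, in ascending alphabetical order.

AC, LV, PQ, TC, XE

Level 0: YZ
Level 1: AC, LV, PQ, TC, XE
Level 2: AV, FC, QT, QV, UF, VY, XP, ZI, ZP
Level 3: GA, JH, QM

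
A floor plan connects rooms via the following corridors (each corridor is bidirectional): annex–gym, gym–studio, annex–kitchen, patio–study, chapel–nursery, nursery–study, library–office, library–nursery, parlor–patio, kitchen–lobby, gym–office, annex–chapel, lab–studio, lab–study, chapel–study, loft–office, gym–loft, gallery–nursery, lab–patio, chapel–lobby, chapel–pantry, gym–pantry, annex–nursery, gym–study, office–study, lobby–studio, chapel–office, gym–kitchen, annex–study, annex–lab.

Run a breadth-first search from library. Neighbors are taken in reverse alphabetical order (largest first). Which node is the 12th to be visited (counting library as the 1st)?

studio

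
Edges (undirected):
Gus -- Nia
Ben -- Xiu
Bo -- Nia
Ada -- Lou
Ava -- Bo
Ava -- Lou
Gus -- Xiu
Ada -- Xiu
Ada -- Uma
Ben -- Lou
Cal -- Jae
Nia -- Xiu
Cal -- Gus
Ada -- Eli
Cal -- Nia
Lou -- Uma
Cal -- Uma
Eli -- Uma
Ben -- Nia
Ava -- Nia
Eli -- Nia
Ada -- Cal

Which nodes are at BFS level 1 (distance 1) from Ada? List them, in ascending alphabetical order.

Level 0: Ada
Level 1: Cal, Eli, Lou, Uma, Xiu
Level 2: Ava, Ben, Gus, Jae, Nia
Level 3: Bo

Cal, Eli, Lou, Uma, Xiu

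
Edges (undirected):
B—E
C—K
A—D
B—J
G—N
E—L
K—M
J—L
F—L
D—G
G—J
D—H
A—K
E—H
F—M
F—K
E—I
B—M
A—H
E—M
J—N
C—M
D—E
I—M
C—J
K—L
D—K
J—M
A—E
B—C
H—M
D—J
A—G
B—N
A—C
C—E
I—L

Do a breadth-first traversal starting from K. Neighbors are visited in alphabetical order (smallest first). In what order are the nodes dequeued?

K → A → C → D → F → L → M → E → G → H → B → J → I → N

Visit K; enqueue A, C, D, F, L, M → queue [A, C, D, F, L, M]
Visit A; enqueue E, G, H → queue [C, D, F, L, M, E, G, H]
Visit C; enqueue B, J → queue [D, F, L, M, E, G, H, B, J]
Visit D → queue [F, L, M, E, G, H, B, J]
Visit F → queue [L, M, E, G, H, B, J]
Visit L; enqueue I → queue [M, E, G, H, B, J, I]
Visit M → queue [E, G, H, B, J, I]
Visit E → queue [G, H, B, J, I]
Visit G; enqueue N → queue [H, B, J, I, N]
Visit H → queue [B, J, I, N]
Visit B → queue [J, I, N]
Visit J → queue [I, N]
Visit I → queue [N]
Visit N → queue []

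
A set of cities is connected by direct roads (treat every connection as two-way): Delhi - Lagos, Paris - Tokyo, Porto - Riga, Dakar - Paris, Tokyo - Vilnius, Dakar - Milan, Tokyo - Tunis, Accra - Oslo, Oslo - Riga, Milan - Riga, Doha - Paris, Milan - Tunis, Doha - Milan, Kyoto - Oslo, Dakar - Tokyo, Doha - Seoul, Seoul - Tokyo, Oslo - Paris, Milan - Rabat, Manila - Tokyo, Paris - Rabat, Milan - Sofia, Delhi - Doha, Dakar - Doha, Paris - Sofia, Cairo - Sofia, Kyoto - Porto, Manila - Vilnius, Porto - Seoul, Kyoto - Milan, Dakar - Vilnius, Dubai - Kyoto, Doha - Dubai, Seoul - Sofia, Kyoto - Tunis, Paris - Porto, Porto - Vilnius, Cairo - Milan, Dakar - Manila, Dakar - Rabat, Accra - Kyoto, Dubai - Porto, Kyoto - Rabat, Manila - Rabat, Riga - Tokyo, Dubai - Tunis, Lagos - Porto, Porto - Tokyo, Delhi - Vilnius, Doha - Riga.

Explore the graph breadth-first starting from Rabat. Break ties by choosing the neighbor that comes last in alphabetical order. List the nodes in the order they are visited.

Rabat, Paris, Milan, Manila, Kyoto, Dakar, Tokyo, Sofia, Porto, Oslo, Doha, Tunis, Riga, Cairo, Vilnius, Dubai, Accra, Seoul, Lagos, Delhi

Visit Rabat; enqueue Paris, Milan, Manila, Kyoto, Dakar → queue [Paris, Milan, Manila, Kyoto, Dakar]
Visit Paris; enqueue Tokyo, Sofia, Porto, Oslo, Doha → queue [Milan, Manila, Kyoto, Dakar, Tokyo, Sofia, Porto, Oslo, Doha]
Visit Milan; enqueue Tunis, Riga, Cairo → queue [Manila, Kyoto, Dakar, Tokyo, Sofia, Porto, Oslo, Doha, Tunis, Riga, Cairo]
Visit Manila; enqueue Vilnius → queue [Kyoto, Dakar, Tokyo, Sofia, Porto, Oslo, Doha, Tunis, Riga, Cairo, Vilnius]
Visit Kyoto; enqueue Dubai, Accra → queue [Dakar, Tokyo, Sofia, Porto, Oslo, Doha, Tunis, Riga, Cairo, Vilnius, Dubai, Accra]
Visit Dakar → queue [Tokyo, Sofia, Porto, Oslo, Doha, Tunis, Riga, Cairo, Vilnius, Dubai, Accra]
Visit Tokyo; enqueue Seoul → queue [Sofia, Porto, Oslo, Doha, Tunis, Riga, Cairo, Vilnius, Dubai, Accra, Seoul]
Visit Sofia → queue [Porto, Oslo, Doha, Tunis, Riga, Cairo, Vilnius, Dubai, Accra, Seoul]
Visit Porto; enqueue Lagos → queue [Oslo, Doha, Tunis, Riga, Cairo, Vilnius, Dubai, Accra, Seoul, Lagos]
Visit Oslo → queue [Doha, Tunis, Riga, Cairo, Vilnius, Dubai, Accra, Seoul, Lagos]
Visit Doha; enqueue Delhi → queue [Tunis, Riga, Cairo, Vilnius, Dubai, Accra, Seoul, Lagos, Delhi]
Visit Tunis → queue [Riga, Cairo, Vilnius, Dubai, Accra, Seoul, Lagos, Delhi]
Visit Riga → queue [Cairo, Vilnius, Dubai, Accra, Seoul, Lagos, Delhi]
Visit Cairo → queue [Vilnius, Dubai, Accra, Seoul, Lagos, Delhi]
Visit Vilnius → queue [Dubai, Accra, Seoul, Lagos, Delhi]
Visit Dubai → queue [Accra, Seoul, Lagos, Delhi]
Visit Accra → queue [Seoul, Lagos, Delhi]
Visit Seoul → queue [Lagos, Delhi]
Visit Lagos → queue [Delhi]
Visit Delhi → queue []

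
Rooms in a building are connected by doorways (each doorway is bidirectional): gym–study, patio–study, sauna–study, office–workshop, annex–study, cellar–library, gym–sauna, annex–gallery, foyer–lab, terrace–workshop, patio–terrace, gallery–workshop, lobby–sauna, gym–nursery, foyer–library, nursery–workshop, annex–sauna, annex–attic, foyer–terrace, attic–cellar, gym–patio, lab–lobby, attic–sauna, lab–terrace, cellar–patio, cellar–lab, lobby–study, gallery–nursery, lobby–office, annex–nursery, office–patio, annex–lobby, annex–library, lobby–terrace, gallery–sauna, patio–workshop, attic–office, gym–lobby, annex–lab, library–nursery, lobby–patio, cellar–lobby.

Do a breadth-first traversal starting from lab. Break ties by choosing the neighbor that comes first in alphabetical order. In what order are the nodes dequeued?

lab → annex → cellar → foyer → lobby → terrace → attic → gallery → library → nursery → sauna → study → patio → gym → office → workshop

Visit lab; enqueue annex, cellar, foyer, lobby, terrace → queue [annex, cellar, foyer, lobby, terrace]
Visit annex; enqueue attic, gallery, library, nursery, sauna, study → queue [cellar, foyer, lobby, terrace, attic, gallery, library, nursery, sauna, study]
Visit cellar; enqueue patio → queue [foyer, lobby, terrace, attic, gallery, library, nursery, sauna, study, patio]
Visit foyer → queue [lobby, terrace, attic, gallery, library, nursery, sauna, study, patio]
Visit lobby; enqueue gym, office → queue [terrace, attic, gallery, library, nursery, sauna, study, patio, gym, office]
Visit terrace; enqueue workshop → queue [attic, gallery, library, nursery, sauna, study, patio, gym, office, workshop]
Visit attic → queue [gallery, library, nursery, sauna, study, patio, gym, office, workshop]
Visit gallery → queue [library, nursery, sauna, study, patio, gym, office, workshop]
Visit library → queue [nursery, sauna, study, patio, gym, office, workshop]
Visit nursery → queue [sauna, study, patio, gym, office, workshop]
Visit sauna → queue [study, patio, gym, office, workshop]
Visit study → queue [patio, gym, office, workshop]
Visit patio → queue [gym, office, workshop]
Visit gym → queue [office, workshop]
Visit office → queue [workshop]
Visit workshop → queue []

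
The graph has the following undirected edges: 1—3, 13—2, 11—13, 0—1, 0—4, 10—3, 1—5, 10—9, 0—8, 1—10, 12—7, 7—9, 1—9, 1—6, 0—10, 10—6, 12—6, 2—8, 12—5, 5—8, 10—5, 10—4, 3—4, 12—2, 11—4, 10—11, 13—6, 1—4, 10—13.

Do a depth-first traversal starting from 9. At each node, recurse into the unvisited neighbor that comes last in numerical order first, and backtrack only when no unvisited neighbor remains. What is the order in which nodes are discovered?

Visit 9
9 → 10
10 → 13
13 → 11
11 → 4
4 → 3
3 → 1
1 → 6
6 → 12
12 → 7
12 → 5
5 → 8
8 → 2
8 → 0

9 -> 10 -> 13 -> 11 -> 4 -> 3 -> 1 -> 6 -> 12 -> 7 -> 5 -> 8 -> 2 -> 0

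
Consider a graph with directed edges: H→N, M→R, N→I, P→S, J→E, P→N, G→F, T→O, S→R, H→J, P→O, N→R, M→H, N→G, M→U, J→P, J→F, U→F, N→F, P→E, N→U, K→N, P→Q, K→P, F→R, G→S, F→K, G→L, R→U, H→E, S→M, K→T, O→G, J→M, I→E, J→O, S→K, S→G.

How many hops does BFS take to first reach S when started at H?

Level 0: H
Level 1: E, J, N
Level 2: F, G, I, M, O, P, R, U
Level 3: K, L, Q, S
Level 4: T
S first appears at level 3.

3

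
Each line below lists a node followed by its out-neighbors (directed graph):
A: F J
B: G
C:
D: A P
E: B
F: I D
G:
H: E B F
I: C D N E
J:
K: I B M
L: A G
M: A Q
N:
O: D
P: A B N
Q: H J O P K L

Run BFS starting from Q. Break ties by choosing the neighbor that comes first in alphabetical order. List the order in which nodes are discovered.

Visit Q; enqueue H, J, K, L, O, P → queue [H, J, K, L, O, P]
Visit H; enqueue B, E, F → queue [J, K, L, O, P, B, E, F]
Visit J → queue [K, L, O, P, B, E, F]
Visit K; enqueue I, M → queue [L, O, P, B, E, F, I, M]
Visit L; enqueue A, G → queue [O, P, B, E, F, I, M, A, G]
Visit O; enqueue D → queue [P, B, E, F, I, M, A, G, D]
Visit P; enqueue N → queue [B, E, F, I, M, A, G, D, N]
Visit B → queue [E, F, I, M, A, G, D, N]
Visit E → queue [F, I, M, A, G, D, N]
Visit F → queue [I, M, A, G, D, N]
Visit I; enqueue C → queue [M, A, G, D, N, C]
Visit M → queue [A, G, D, N, C]
Visit A → queue [G, D, N, C]
Visit G → queue [D, N, C]
Visit D → queue [N, C]
Visit N → queue [C]
Visit C → queue []

Q -> H -> J -> K -> L -> O -> P -> B -> E -> F -> I -> M -> A -> G -> D -> N -> C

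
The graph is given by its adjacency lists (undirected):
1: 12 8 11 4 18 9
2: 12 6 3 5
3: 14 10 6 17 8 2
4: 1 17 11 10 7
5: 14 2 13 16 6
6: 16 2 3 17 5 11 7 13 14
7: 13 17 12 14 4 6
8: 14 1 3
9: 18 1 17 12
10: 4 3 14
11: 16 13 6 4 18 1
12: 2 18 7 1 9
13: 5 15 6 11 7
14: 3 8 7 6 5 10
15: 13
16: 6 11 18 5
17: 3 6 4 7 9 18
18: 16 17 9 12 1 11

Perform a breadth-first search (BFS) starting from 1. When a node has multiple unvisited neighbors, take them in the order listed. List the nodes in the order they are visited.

1 → 12 → 8 → 11 → 4 → 18 → 9 → 2 → 7 → 14 → 3 → 16 → 13 → 6 → 17 → 10 → 5 → 15

Visit 1; enqueue 12, 8, 11, 4, 18, 9 → queue [12, 8, 11, 4, 18, 9]
Visit 12; enqueue 2, 7 → queue [8, 11, 4, 18, 9, 2, 7]
Visit 8; enqueue 14, 3 → queue [11, 4, 18, 9, 2, 7, 14, 3]
Visit 11; enqueue 16, 13, 6 → queue [4, 18, 9, 2, 7, 14, 3, 16, 13, 6]
Visit 4; enqueue 17, 10 → queue [18, 9, 2, 7, 14, 3, 16, 13, 6, 17, 10]
Visit 18 → queue [9, 2, 7, 14, 3, 16, 13, 6, 17, 10]
Visit 9 → queue [2, 7, 14, 3, 16, 13, 6, 17, 10]
Visit 2; enqueue 5 → queue [7, 14, 3, 16, 13, 6, 17, 10, 5]
Visit 7 → queue [14, 3, 16, 13, 6, 17, 10, 5]
Visit 14 → queue [3, 16, 13, 6, 17, 10, 5]
Visit 3 → queue [16, 13, 6, 17, 10, 5]
Visit 16 → queue [13, 6, 17, 10, 5]
Visit 13; enqueue 15 → queue [6, 17, 10, 5, 15]
Visit 6 → queue [17, 10, 5, 15]
Visit 17 → queue [10, 5, 15]
Visit 10 → queue [5, 15]
Visit 5 → queue [15]
Visit 15 → queue []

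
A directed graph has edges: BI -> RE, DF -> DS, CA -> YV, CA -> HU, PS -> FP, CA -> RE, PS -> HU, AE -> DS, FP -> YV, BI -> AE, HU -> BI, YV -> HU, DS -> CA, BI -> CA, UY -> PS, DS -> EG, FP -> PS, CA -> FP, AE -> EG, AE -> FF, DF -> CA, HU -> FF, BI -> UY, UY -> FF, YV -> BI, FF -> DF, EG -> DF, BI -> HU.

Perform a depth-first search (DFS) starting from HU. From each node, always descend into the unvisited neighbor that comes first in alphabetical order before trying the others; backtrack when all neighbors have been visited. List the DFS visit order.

HU, BI, AE, DS, CA, FP, PS, YV, RE, EG, DF, FF, UY

Visit HU
HU → BI
BI → AE
AE → DS
DS → CA
CA → FP
FP → PS
FP → YV
CA → RE
DS → EG
EG → DF
AE → FF
BI → UY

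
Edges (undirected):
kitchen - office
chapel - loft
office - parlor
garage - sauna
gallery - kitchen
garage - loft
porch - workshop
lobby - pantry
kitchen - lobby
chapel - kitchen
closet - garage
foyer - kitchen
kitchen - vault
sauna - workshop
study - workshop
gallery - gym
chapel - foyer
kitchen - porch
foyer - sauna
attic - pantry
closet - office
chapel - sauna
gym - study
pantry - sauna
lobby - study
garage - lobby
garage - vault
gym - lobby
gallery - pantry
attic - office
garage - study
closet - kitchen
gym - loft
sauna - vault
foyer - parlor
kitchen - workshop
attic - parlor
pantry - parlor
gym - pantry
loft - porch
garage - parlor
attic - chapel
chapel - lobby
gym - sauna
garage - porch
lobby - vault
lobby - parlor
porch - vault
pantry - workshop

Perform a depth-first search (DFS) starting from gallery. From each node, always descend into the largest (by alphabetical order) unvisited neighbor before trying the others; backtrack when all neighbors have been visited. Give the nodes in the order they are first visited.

Visit gallery
gallery → pantry
pantry → workshop
workshop → study
study → lobby
lobby → vault
vault → sauna
sauna → gym
gym → loft
loft → porch
porch → kitchen
kitchen → office
office → parlor
parlor → garage
garage → closet
parlor → foyer
foyer → chapel
chapel → attic

gallery, pantry, workshop, study, lobby, vault, sauna, gym, loft, porch, kitchen, office, parlor, garage, closet, foyer, chapel, attic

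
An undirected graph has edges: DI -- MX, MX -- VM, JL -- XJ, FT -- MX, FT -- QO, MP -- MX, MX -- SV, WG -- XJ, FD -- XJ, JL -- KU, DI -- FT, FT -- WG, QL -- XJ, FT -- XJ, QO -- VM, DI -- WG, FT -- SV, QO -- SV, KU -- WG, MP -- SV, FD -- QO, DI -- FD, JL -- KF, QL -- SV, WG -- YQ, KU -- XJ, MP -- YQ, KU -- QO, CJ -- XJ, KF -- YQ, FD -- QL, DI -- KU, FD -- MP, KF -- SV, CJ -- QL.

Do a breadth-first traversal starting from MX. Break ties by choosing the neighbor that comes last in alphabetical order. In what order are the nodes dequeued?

Visit MX; enqueue VM, SV, MP, FT, DI → queue [VM, SV, MP, FT, DI]
Visit VM; enqueue QO → queue [SV, MP, FT, DI, QO]
Visit SV; enqueue QL, KF → queue [MP, FT, DI, QO, QL, KF]
Visit MP; enqueue YQ, FD → queue [FT, DI, QO, QL, KF, YQ, FD]
Visit FT; enqueue XJ, WG → queue [DI, QO, QL, KF, YQ, FD, XJ, WG]
Visit DI; enqueue KU → queue [QO, QL, KF, YQ, FD, XJ, WG, KU]
Visit QO → queue [QL, KF, YQ, FD, XJ, WG, KU]
Visit QL; enqueue CJ → queue [KF, YQ, FD, XJ, WG, KU, CJ]
Visit KF; enqueue JL → queue [YQ, FD, XJ, WG, KU, CJ, JL]
Visit YQ → queue [FD, XJ, WG, KU, CJ, JL]
Visit FD → queue [XJ, WG, KU, CJ, JL]
Visit XJ → queue [WG, KU, CJ, JL]
Visit WG → queue [KU, CJ, JL]
Visit KU → queue [CJ, JL]
Visit CJ → queue [JL]
Visit JL → queue []

MX → VM → SV → MP → FT → DI → QO → QL → KF → YQ → FD → XJ → WG → KU → CJ → JL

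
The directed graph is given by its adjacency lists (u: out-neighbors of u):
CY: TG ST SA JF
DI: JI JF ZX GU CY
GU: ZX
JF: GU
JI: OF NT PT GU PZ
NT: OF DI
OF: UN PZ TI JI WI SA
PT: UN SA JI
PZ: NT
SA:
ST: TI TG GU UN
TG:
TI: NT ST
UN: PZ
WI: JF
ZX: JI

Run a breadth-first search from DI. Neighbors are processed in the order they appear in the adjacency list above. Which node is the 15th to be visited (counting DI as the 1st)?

TI

Visit DI; enqueue JI, JF, ZX, GU, CY → queue [JI, JF, ZX, GU, CY]
Visit JI; enqueue OF, NT, PT, PZ → queue [JF, ZX, GU, CY, OF, NT, PT, PZ]
Visit JF → queue [ZX, GU, CY, OF, NT, PT, PZ]
Visit ZX → queue [GU, CY, OF, NT, PT, PZ]
Visit GU → queue [CY, OF, NT, PT, PZ]
Visit CY; enqueue TG, ST, SA → queue [OF, NT, PT, PZ, TG, ST, SA]
Visit OF; enqueue UN, TI, WI → queue [NT, PT, PZ, TG, ST, SA, UN, TI, WI]
Visit NT → queue [PT, PZ, TG, ST, SA, UN, TI, WI]
Visit PT → queue [PZ, TG, ST, SA, UN, TI, WI]
Visit PZ → queue [TG, ST, SA, UN, TI, WI]
Visit TG → queue [ST, SA, UN, TI, WI]
Visit ST → queue [SA, UN, TI, WI]
Visit SA → queue [UN, TI, WI]
Visit UN → queue [TI, WI]
Visit TI → queue [WI]
Visit WI → queue []

Visit order: DI, JI, JF, ZX, GU, CY, OF, NT, PT, PZ, TG, ST, SA, UN, TI, WI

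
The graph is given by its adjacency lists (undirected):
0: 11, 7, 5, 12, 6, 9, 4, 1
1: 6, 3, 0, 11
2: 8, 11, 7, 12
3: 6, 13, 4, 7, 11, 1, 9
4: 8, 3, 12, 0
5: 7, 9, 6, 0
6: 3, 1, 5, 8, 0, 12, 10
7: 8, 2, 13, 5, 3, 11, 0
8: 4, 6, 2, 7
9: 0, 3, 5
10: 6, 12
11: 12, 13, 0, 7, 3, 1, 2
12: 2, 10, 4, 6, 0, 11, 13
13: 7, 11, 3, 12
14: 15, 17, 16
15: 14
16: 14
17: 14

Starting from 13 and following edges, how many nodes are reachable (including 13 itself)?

BFS from 13 visits: 13, 7, 11, 3, 12, 8, 2, 5, 0, 1, 6, 4, 9, 10
Reachable nodes: 14 of 18 total.

14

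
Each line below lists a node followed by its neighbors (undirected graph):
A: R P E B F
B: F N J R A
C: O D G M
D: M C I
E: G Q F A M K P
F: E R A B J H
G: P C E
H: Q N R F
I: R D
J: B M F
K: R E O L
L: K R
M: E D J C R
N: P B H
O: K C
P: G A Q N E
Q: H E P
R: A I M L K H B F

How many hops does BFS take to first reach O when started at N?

4

Level 0: N
Level 1: B, H, P
Level 2: A, E, F, G, J, Q, R
Level 3: C, I, K, L, M
Level 4: D, O
O first appears at level 4.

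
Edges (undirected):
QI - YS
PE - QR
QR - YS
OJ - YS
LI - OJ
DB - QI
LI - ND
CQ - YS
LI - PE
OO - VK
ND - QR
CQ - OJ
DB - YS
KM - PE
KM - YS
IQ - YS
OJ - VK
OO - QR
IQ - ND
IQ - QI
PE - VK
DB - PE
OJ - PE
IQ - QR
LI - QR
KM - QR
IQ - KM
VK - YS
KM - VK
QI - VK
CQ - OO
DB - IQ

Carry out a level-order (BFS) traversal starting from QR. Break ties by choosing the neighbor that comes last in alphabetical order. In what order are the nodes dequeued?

QR → YS → PE → OO → ND → LI → KM → IQ → VK → QI → OJ → DB → CQ

Visit QR; enqueue YS, PE, OO, ND, LI, KM, IQ → queue [YS, PE, OO, ND, LI, KM, IQ]
Visit YS; enqueue VK, QI, OJ, DB, CQ → queue [PE, OO, ND, LI, KM, IQ, VK, QI, OJ, DB, CQ]
Visit PE → queue [OO, ND, LI, KM, IQ, VK, QI, OJ, DB, CQ]
Visit OO → queue [ND, LI, KM, IQ, VK, QI, OJ, DB, CQ]
Visit ND → queue [LI, KM, IQ, VK, QI, OJ, DB, CQ]
Visit LI → queue [KM, IQ, VK, QI, OJ, DB, CQ]
Visit KM → queue [IQ, VK, QI, OJ, DB, CQ]
Visit IQ → queue [VK, QI, OJ, DB, CQ]
Visit VK → queue [QI, OJ, DB, CQ]
Visit QI → queue [OJ, DB, CQ]
Visit OJ → queue [DB, CQ]
Visit DB → queue [CQ]
Visit CQ → queue []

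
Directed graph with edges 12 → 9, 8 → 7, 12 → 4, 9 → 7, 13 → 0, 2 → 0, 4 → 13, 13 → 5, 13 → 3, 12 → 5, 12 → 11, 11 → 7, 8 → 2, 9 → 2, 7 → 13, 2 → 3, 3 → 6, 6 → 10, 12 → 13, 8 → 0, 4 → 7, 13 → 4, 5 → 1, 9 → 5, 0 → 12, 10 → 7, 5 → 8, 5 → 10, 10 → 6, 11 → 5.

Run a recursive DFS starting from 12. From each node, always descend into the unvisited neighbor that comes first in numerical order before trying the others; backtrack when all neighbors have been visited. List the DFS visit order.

12 → 4 → 7 → 13 → 0 → 3 → 6 → 10 → 5 → 1 → 8 → 2 → 9 → 11

Visit 12
12 → 4
4 → 7
7 → 13
13 → 0
13 → 3
3 → 6
6 → 10
13 → 5
5 → 1
5 → 8
8 → 2
12 → 9
12 → 11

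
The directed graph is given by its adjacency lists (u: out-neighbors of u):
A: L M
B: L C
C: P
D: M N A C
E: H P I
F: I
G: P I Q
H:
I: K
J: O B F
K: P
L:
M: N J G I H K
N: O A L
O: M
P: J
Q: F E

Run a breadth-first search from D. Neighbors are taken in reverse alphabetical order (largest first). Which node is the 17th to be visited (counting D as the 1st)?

E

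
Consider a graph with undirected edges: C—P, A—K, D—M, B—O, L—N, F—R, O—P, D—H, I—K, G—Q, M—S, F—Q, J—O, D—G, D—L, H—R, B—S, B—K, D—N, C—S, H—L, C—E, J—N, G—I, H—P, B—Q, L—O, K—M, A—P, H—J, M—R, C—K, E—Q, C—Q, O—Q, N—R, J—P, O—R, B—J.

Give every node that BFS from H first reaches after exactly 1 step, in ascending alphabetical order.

Level 0: H
Level 1: D, J, L, P, R
Level 2: A, B, C, F, G, M, N, O
Level 3: E, I, K, Q, S

D, J, L, P, R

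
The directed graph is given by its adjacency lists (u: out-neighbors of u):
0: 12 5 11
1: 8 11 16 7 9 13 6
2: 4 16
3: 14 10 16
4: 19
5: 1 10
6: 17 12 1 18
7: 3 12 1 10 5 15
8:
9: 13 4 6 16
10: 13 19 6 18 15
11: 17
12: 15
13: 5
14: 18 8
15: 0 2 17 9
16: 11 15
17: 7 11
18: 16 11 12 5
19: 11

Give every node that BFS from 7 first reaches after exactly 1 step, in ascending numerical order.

1, 3, 5, 10, 12, 15

Level 0: 7
Level 1: 1, 3, 5, 10, 12, 15
Level 2: 0, 2, 6, 8, 9, 11, 13, 14, 16, 17, 18, 19
Level 3: 4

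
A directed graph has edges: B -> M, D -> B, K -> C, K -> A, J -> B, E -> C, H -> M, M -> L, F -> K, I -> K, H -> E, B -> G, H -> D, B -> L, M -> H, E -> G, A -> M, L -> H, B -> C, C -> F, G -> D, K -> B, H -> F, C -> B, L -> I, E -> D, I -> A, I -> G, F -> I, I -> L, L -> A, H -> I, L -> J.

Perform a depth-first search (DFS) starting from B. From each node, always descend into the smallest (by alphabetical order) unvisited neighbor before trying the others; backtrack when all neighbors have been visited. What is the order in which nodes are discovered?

B → C → F → I → A → M → H → D → E → G → L → J → K

Visit B
B → C
C → F
F → I
I → A
A → M
M → H
H → D
H → E
E → G
M → L
L → J
I → K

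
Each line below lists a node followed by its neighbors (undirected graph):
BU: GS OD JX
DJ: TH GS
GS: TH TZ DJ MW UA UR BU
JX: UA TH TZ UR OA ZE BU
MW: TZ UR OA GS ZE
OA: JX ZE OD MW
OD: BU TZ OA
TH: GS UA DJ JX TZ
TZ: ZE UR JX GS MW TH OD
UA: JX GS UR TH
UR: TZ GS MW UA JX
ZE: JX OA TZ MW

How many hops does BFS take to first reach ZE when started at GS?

2

Level 0: GS
Level 1: BU, DJ, MW, TH, TZ, UA, UR
Level 2: JX, OA, OD, ZE
ZE first appears at level 2.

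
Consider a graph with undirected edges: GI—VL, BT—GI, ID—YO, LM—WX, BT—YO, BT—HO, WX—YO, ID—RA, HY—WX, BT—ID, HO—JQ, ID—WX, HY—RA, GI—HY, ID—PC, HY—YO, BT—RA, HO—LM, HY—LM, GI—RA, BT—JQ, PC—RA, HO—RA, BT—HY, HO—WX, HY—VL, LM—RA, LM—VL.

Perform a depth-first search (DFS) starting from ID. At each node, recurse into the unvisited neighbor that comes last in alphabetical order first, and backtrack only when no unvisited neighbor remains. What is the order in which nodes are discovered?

Visit ID
ID → YO
YO → WX
WX → LM
LM → VL
VL → HY
HY → RA
RA → PC
RA → HO
HO → JQ
JQ → BT
BT → GI

ID YO WX LM VL HY RA PC HO JQ BT GI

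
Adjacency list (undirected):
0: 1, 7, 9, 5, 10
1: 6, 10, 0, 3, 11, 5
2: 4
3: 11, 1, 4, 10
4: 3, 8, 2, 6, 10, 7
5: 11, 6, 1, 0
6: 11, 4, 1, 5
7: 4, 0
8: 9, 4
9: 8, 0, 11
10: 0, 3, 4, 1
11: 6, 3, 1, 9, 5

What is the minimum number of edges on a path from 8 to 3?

2

Level 0: 8
Level 1: 4, 9
Level 2: 0, 2, 3, 6, 7, 10, 11
Level 3: 1, 5
3 first appears at level 2.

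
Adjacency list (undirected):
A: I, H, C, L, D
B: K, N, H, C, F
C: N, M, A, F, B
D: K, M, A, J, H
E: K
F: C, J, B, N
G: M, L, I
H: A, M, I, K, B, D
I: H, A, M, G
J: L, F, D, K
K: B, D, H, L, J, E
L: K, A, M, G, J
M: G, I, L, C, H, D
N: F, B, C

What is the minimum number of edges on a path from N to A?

2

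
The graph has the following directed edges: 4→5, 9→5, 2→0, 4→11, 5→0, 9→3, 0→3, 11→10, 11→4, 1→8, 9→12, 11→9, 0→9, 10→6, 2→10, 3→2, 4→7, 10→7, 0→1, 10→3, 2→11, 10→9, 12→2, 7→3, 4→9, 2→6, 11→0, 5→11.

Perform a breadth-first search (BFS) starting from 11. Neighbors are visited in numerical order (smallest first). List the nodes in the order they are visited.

Visit 11; enqueue 0, 4, 9, 10 → queue [0, 4, 9, 10]
Visit 0; enqueue 1, 3 → queue [4, 9, 10, 1, 3]
Visit 4; enqueue 5, 7 → queue [9, 10, 1, 3, 5, 7]
Visit 9; enqueue 12 → queue [10, 1, 3, 5, 7, 12]
Visit 10; enqueue 6 → queue [1, 3, 5, 7, 12, 6]
Visit 1; enqueue 8 → queue [3, 5, 7, 12, 6, 8]
Visit 3; enqueue 2 → queue [5, 7, 12, 6, 8, 2]
Visit 5 → queue [7, 12, 6, 8, 2]
Visit 7 → queue [12, 6, 8, 2]
Visit 12 → queue [6, 8, 2]
Visit 6 → queue [8, 2]
Visit 8 → queue [2]
Visit 2 → queue []

11, 0, 4, 9, 10, 1, 3, 5, 7, 12, 6, 8, 2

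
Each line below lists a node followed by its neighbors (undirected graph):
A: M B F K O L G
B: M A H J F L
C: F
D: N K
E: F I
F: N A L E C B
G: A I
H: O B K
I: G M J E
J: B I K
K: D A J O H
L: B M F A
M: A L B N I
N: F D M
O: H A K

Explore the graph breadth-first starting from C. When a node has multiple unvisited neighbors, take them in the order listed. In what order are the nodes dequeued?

Visit C; enqueue F → queue [F]
Visit F; enqueue N, A, L, E, B → queue [N, A, L, E, B]
Visit N; enqueue D, M → queue [A, L, E, B, D, M]
Visit A; enqueue K, O, G → queue [L, E, B, D, M, K, O, G]
Visit L → queue [E, B, D, M, K, O, G]
Visit E; enqueue I → queue [B, D, M, K, O, G, I]
Visit B; enqueue H, J → queue [D, M, K, O, G, I, H, J]
Visit D → queue [M, K, O, G, I, H, J]
Visit M → queue [K, O, G, I, H, J]
Visit K → queue [O, G, I, H, J]
Visit O → queue [G, I, H, J]
Visit G → queue [I, H, J]
Visit I → queue [H, J]
Visit H → queue [J]
Visit J → queue []

C → F → N → A → L → E → B → D → M → K → O → G → I → H → J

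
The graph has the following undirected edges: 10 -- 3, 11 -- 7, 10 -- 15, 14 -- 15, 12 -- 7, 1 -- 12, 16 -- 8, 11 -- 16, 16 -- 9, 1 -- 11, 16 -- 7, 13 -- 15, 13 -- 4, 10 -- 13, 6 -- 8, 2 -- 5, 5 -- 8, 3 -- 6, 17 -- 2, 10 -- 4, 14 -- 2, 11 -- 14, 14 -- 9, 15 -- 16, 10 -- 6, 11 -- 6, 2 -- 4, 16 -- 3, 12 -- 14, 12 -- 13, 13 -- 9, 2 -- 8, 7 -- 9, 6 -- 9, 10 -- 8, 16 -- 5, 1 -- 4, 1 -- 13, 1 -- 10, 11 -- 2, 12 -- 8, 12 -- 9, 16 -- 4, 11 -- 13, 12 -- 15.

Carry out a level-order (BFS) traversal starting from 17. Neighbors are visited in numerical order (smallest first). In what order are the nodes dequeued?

17, 2, 4, 5, 8, 11, 14, 1, 10, 13, 16, 6, 12, 7, 9, 15, 3

Visit 17; enqueue 2 → queue [2]
Visit 2; enqueue 4, 5, 8, 11, 14 → queue [4, 5, 8, 11, 14]
Visit 4; enqueue 1, 10, 13, 16 → queue [5, 8, 11, 14, 1, 10, 13, 16]
Visit 5 → queue [8, 11, 14, 1, 10, 13, 16]
Visit 8; enqueue 6, 12 → queue [11, 14, 1, 10, 13, 16, 6, 12]
Visit 11; enqueue 7 → queue [14, 1, 10, 13, 16, 6, 12, 7]
Visit 14; enqueue 9, 15 → queue [1, 10, 13, 16, 6, 12, 7, 9, 15]
Visit 1 → queue [10, 13, 16, 6, 12, 7, 9, 15]
Visit 10; enqueue 3 → queue [13, 16, 6, 12, 7, 9, 15, 3]
Visit 13 → queue [16, 6, 12, 7, 9, 15, 3]
Visit 16 → queue [6, 12, 7, 9, 15, 3]
Visit 6 → queue [12, 7, 9, 15, 3]
Visit 12 → queue [7, 9, 15, 3]
Visit 7 → queue [9, 15, 3]
Visit 9 → queue [15, 3]
Visit 15 → queue [3]
Visit 3 → queue []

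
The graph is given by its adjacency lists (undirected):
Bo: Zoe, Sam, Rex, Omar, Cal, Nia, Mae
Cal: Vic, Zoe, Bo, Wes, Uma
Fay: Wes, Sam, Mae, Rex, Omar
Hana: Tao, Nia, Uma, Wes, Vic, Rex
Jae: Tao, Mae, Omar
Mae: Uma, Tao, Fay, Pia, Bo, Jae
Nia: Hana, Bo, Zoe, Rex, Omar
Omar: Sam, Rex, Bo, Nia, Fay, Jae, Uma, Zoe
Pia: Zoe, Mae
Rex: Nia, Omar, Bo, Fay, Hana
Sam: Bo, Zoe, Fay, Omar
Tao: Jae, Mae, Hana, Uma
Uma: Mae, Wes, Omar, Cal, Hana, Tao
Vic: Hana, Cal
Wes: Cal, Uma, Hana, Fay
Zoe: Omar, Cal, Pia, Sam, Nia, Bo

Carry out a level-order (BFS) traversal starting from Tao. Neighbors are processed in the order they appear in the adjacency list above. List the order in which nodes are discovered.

Tao, Jae, Mae, Hana, Uma, Omar, Fay, Pia, Bo, Nia, Wes, Vic, Rex, Cal, Sam, Zoe

Visit Tao; enqueue Jae, Mae, Hana, Uma → queue [Jae, Mae, Hana, Uma]
Visit Jae; enqueue Omar → queue [Mae, Hana, Uma, Omar]
Visit Mae; enqueue Fay, Pia, Bo → queue [Hana, Uma, Omar, Fay, Pia, Bo]
Visit Hana; enqueue Nia, Wes, Vic, Rex → queue [Uma, Omar, Fay, Pia, Bo, Nia, Wes, Vic, Rex]
Visit Uma; enqueue Cal → queue [Omar, Fay, Pia, Bo, Nia, Wes, Vic, Rex, Cal]
Visit Omar; enqueue Sam, Zoe → queue [Fay, Pia, Bo, Nia, Wes, Vic, Rex, Cal, Sam, Zoe]
Visit Fay → queue [Pia, Bo, Nia, Wes, Vic, Rex, Cal, Sam, Zoe]
Visit Pia → queue [Bo, Nia, Wes, Vic, Rex, Cal, Sam, Zoe]
Visit Bo → queue [Nia, Wes, Vic, Rex, Cal, Sam, Zoe]
Visit Nia → queue [Wes, Vic, Rex, Cal, Sam, Zoe]
Visit Wes → queue [Vic, Rex, Cal, Sam, Zoe]
Visit Vic → queue [Rex, Cal, Sam, Zoe]
Visit Rex → queue [Cal, Sam, Zoe]
Visit Cal → queue [Sam, Zoe]
Visit Sam → queue [Zoe]
Visit Zoe → queue []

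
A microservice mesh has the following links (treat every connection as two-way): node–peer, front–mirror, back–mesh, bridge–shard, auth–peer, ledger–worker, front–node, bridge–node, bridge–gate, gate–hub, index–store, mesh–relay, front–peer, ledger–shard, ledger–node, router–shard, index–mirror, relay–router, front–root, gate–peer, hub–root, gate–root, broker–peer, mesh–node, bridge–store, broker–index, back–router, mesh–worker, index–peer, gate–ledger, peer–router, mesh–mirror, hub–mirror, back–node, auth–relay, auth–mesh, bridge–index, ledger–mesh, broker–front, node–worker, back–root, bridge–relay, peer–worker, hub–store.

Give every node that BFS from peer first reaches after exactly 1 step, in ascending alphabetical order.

auth, broker, front, gate, index, node, router, worker

Level 0: peer
Level 1: auth, broker, front, gate, index, node, router, worker
Level 2: back, bridge, hub, ledger, mesh, mirror, relay, root, shard, store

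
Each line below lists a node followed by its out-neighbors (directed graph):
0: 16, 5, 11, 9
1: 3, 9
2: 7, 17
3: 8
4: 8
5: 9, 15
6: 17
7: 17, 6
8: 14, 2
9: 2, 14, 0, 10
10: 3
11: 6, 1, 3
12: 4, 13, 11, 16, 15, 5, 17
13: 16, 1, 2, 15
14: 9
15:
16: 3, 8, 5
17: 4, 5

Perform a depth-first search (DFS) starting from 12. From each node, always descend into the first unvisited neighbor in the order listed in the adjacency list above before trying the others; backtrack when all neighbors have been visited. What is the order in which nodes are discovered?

Visit 12
12 → 4
4 → 8
8 → 14
14 → 9
9 → 2
2 → 7
7 → 17
17 → 5
5 → 15
7 → 6
9 → 0
0 → 16
16 → 3
0 → 11
11 → 1
9 → 10
12 → 13

12 4 8 14 9 2 7 17 5 15 6 0 16 3 11 1 10 13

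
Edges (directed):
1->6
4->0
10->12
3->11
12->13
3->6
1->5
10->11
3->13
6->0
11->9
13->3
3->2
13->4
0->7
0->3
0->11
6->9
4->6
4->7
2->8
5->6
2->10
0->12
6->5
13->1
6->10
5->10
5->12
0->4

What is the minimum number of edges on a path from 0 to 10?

Level 0: 0
Level 1: 3, 4, 7, 11, 12
Level 2: 2, 6, 9, 13
Level 3: 1, 5, 8, 10
10 first appears at level 3.

3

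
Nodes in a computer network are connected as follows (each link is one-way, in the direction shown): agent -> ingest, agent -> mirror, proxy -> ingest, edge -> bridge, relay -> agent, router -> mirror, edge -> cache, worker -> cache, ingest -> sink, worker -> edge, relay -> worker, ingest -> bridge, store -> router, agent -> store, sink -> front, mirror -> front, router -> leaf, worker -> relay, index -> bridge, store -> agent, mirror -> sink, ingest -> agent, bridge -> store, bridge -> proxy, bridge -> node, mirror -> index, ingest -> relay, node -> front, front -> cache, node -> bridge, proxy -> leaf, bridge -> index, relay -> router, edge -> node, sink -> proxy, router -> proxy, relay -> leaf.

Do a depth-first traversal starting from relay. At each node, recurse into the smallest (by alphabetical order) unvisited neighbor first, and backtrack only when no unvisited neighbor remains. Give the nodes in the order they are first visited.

relay, agent, ingest, bridge, index, node, front, cache, proxy, leaf, store, router, mirror, sink, worker, edge

Visit relay
relay → agent
agent → ingest
ingest → bridge
bridge → index
bridge → node
node → front
front → cache
bridge → proxy
proxy → leaf
bridge → store
store → router
router → mirror
mirror → sink
relay → worker
worker → edge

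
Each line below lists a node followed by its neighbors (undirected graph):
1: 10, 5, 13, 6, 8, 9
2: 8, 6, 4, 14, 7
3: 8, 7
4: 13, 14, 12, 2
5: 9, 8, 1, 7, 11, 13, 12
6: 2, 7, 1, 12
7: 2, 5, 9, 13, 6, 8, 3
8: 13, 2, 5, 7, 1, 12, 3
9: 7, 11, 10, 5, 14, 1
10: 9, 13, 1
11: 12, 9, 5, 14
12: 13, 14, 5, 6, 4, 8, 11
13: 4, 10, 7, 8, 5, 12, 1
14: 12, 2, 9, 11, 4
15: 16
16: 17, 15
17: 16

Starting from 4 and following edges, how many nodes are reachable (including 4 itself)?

BFS from 4 visits: 4, 14, 13, 12, 2, 11, 9, 10, 8, 7, 5, 1, 6, 3
Reachable nodes: 14 of 17 total.

14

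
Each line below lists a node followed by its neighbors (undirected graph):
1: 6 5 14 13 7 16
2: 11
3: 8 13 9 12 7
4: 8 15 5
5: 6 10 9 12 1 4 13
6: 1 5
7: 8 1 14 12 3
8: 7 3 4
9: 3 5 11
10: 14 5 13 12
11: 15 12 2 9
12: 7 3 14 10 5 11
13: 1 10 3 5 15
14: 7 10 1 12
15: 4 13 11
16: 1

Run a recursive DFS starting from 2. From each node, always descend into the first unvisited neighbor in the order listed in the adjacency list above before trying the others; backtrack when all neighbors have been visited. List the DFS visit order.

Visit 2
2 → 11
11 → 15
15 → 4
4 → 8
8 → 7
7 → 1
1 → 6
6 → 5
5 → 10
10 → 14
14 → 12
12 → 3
3 → 13
3 → 9
1 → 16

2, 11, 15, 4, 8, 7, 1, 6, 5, 10, 14, 12, 3, 13, 9, 16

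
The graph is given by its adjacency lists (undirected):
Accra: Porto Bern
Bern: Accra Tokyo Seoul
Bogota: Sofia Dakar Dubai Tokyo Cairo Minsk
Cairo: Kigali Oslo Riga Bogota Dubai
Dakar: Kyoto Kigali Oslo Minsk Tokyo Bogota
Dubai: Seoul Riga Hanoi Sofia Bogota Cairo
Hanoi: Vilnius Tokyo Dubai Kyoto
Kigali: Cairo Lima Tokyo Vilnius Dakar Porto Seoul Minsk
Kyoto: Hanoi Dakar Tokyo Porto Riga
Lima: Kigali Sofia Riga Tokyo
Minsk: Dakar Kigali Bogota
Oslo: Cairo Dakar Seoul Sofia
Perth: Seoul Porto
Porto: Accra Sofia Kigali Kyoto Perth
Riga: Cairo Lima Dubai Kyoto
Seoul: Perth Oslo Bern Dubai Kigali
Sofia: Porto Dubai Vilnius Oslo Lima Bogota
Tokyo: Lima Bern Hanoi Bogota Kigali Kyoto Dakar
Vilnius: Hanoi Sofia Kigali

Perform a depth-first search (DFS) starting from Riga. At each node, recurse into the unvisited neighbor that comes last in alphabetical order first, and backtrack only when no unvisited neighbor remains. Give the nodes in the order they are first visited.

Visit Riga
Riga → Lima
Lima → Tokyo
Tokyo → Kyoto
Kyoto → Porto
Porto → Sofia
Sofia → Vilnius
Vilnius → Kigali
Kigali → Seoul
Seoul → Perth
Seoul → Oslo
Oslo → Dakar
Dakar → Minsk
Minsk → Bogota
Bogota → Dubai
Dubai → Hanoi
Dubai → Cairo
Seoul → Bern
Bern → Accra

Riga -> Lima -> Tokyo -> Kyoto -> Porto -> Sofia -> Vilnius -> Kigali -> Seoul -> Perth -> Oslo -> Dakar -> Minsk -> Bogota -> Dubai -> Hanoi -> Cairo -> Bern -> Accra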